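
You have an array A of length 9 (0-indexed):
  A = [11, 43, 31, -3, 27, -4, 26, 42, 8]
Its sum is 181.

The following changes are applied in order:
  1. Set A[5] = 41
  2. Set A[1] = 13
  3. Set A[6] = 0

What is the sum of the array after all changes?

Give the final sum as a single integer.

Answer: 170

Derivation:
Initial sum: 181
Change 1: A[5] -4 -> 41, delta = 45, sum = 226
Change 2: A[1] 43 -> 13, delta = -30, sum = 196
Change 3: A[6] 26 -> 0, delta = -26, sum = 170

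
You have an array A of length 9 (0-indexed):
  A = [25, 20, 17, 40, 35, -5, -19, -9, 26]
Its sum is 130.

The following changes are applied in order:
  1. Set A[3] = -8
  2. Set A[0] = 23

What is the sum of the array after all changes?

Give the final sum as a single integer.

Answer: 80

Derivation:
Initial sum: 130
Change 1: A[3] 40 -> -8, delta = -48, sum = 82
Change 2: A[0] 25 -> 23, delta = -2, sum = 80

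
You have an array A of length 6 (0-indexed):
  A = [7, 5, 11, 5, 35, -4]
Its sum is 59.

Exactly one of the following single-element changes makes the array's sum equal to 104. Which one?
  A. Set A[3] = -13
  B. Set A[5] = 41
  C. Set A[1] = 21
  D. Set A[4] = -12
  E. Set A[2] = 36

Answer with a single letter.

Option A: A[3] 5->-13, delta=-18, new_sum=59+(-18)=41
Option B: A[5] -4->41, delta=45, new_sum=59+(45)=104 <-- matches target
Option C: A[1] 5->21, delta=16, new_sum=59+(16)=75
Option D: A[4] 35->-12, delta=-47, new_sum=59+(-47)=12
Option E: A[2] 11->36, delta=25, new_sum=59+(25)=84

Answer: B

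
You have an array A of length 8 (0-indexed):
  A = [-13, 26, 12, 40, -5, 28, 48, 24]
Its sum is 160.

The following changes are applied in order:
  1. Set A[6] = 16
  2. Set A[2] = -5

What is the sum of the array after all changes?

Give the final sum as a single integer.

Initial sum: 160
Change 1: A[6] 48 -> 16, delta = -32, sum = 128
Change 2: A[2] 12 -> -5, delta = -17, sum = 111

Answer: 111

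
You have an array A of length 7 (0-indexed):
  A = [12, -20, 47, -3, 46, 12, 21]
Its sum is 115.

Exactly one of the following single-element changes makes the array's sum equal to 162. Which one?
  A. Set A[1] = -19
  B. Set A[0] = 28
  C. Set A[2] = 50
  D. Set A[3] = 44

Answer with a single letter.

Option A: A[1] -20->-19, delta=1, new_sum=115+(1)=116
Option B: A[0] 12->28, delta=16, new_sum=115+(16)=131
Option C: A[2] 47->50, delta=3, new_sum=115+(3)=118
Option D: A[3] -3->44, delta=47, new_sum=115+(47)=162 <-- matches target

Answer: D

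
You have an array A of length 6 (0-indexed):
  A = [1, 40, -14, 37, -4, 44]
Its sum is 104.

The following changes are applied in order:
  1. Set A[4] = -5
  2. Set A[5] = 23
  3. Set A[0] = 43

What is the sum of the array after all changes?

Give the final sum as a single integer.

Answer: 124

Derivation:
Initial sum: 104
Change 1: A[4] -4 -> -5, delta = -1, sum = 103
Change 2: A[5] 44 -> 23, delta = -21, sum = 82
Change 3: A[0] 1 -> 43, delta = 42, sum = 124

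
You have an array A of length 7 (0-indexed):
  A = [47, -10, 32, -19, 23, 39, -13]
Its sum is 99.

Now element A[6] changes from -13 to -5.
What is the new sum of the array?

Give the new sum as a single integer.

Answer: 107

Derivation:
Old value at index 6: -13
New value at index 6: -5
Delta = -5 - -13 = 8
New sum = old_sum + delta = 99 + (8) = 107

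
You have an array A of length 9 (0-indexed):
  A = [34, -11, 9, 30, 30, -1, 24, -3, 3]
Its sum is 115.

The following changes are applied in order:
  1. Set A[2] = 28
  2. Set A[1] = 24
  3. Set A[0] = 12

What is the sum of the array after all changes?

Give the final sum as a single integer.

Answer: 147

Derivation:
Initial sum: 115
Change 1: A[2] 9 -> 28, delta = 19, sum = 134
Change 2: A[1] -11 -> 24, delta = 35, sum = 169
Change 3: A[0] 34 -> 12, delta = -22, sum = 147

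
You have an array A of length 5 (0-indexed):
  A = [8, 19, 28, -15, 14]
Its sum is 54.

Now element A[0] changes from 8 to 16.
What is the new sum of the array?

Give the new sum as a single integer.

Old value at index 0: 8
New value at index 0: 16
Delta = 16 - 8 = 8
New sum = old_sum + delta = 54 + (8) = 62

Answer: 62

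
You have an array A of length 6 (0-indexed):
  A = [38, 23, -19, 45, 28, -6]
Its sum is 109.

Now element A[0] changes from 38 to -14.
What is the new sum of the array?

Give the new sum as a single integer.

Old value at index 0: 38
New value at index 0: -14
Delta = -14 - 38 = -52
New sum = old_sum + delta = 109 + (-52) = 57

Answer: 57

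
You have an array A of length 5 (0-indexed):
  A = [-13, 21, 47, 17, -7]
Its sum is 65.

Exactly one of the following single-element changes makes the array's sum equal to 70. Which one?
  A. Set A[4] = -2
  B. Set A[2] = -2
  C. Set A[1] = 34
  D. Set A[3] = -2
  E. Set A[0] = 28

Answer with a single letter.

Option A: A[4] -7->-2, delta=5, new_sum=65+(5)=70 <-- matches target
Option B: A[2] 47->-2, delta=-49, new_sum=65+(-49)=16
Option C: A[1] 21->34, delta=13, new_sum=65+(13)=78
Option D: A[3] 17->-2, delta=-19, new_sum=65+(-19)=46
Option E: A[0] -13->28, delta=41, new_sum=65+(41)=106

Answer: A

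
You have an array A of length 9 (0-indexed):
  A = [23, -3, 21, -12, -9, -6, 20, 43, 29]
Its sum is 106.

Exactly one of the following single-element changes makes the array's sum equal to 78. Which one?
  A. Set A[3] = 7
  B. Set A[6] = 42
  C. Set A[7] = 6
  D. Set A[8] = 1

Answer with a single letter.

Answer: D

Derivation:
Option A: A[3] -12->7, delta=19, new_sum=106+(19)=125
Option B: A[6] 20->42, delta=22, new_sum=106+(22)=128
Option C: A[7] 43->6, delta=-37, new_sum=106+(-37)=69
Option D: A[8] 29->1, delta=-28, new_sum=106+(-28)=78 <-- matches target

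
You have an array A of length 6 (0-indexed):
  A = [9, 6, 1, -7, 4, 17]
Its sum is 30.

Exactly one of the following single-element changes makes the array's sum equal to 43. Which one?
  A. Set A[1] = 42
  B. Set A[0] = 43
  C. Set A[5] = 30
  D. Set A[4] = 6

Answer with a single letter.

Answer: C

Derivation:
Option A: A[1] 6->42, delta=36, new_sum=30+(36)=66
Option B: A[0] 9->43, delta=34, new_sum=30+(34)=64
Option C: A[5] 17->30, delta=13, new_sum=30+(13)=43 <-- matches target
Option D: A[4] 4->6, delta=2, new_sum=30+(2)=32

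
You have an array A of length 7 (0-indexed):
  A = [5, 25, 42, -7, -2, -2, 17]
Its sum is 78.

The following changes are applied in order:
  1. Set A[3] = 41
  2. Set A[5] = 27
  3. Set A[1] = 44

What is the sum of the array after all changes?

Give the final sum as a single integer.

Initial sum: 78
Change 1: A[3] -7 -> 41, delta = 48, sum = 126
Change 2: A[5] -2 -> 27, delta = 29, sum = 155
Change 3: A[1] 25 -> 44, delta = 19, sum = 174

Answer: 174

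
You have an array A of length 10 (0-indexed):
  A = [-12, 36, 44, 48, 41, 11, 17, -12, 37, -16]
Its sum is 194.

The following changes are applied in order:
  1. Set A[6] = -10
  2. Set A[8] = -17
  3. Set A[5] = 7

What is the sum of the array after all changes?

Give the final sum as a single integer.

Initial sum: 194
Change 1: A[6] 17 -> -10, delta = -27, sum = 167
Change 2: A[8] 37 -> -17, delta = -54, sum = 113
Change 3: A[5] 11 -> 7, delta = -4, sum = 109

Answer: 109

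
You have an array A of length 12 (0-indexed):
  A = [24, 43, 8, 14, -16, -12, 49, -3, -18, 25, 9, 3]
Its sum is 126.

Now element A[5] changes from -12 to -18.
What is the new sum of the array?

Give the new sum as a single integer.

Answer: 120

Derivation:
Old value at index 5: -12
New value at index 5: -18
Delta = -18 - -12 = -6
New sum = old_sum + delta = 126 + (-6) = 120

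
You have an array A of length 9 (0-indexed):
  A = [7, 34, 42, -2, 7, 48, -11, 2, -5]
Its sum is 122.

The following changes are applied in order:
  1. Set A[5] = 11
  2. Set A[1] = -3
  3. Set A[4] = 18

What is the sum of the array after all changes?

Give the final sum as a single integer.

Initial sum: 122
Change 1: A[5] 48 -> 11, delta = -37, sum = 85
Change 2: A[1] 34 -> -3, delta = -37, sum = 48
Change 3: A[4] 7 -> 18, delta = 11, sum = 59

Answer: 59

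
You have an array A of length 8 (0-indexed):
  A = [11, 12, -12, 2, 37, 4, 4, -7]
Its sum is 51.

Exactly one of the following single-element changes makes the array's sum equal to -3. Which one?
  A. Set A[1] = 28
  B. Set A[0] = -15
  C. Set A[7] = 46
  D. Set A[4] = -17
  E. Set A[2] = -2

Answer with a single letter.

Option A: A[1] 12->28, delta=16, new_sum=51+(16)=67
Option B: A[0] 11->-15, delta=-26, new_sum=51+(-26)=25
Option C: A[7] -7->46, delta=53, new_sum=51+(53)=104
Option D: A[4] 37->-17, delta=-54, new_sum=51+(-54)=-3 <-- matches target
Option E: A[2] -12->-2, delta=10, new_sum=51+(10)=61

Answer: D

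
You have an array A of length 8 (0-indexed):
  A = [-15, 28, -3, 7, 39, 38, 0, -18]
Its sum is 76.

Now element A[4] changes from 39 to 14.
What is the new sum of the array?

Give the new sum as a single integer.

Old value at index 4: 39
New value at index 4: 14
Delta = 14 - 39 = -25
New sum = old_sum + delta = 76 + (-25) = 51

Answer: 51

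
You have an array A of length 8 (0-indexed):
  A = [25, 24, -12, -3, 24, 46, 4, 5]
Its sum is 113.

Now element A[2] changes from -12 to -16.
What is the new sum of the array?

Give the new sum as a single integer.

Old value at index 2: -12
New value at index 2: -16
Delta = -16 - -12 = -4
New sum = old_sum + delta = 113 + (-4) = 109

Answer: 109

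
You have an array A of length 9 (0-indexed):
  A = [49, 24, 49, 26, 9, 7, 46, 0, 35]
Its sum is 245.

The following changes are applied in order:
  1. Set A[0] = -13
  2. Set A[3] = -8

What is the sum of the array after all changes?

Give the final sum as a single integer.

Answer: 149

Derivation:
Initial sum: 245
Change 1: A[0] 49 -> -13, delta = -62, sum = 183
Change 2: A[3] 26 -> -8, delta = -34, sum = 149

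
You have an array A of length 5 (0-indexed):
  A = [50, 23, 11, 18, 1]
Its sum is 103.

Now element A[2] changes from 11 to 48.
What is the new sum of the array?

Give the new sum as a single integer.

Answer: 140

Derivation:
Old value at index 2: 11
New value at index 2: 48
Delta = 48 - 11 = 37
New sum = old_sum + delta = 103 + (37) = 140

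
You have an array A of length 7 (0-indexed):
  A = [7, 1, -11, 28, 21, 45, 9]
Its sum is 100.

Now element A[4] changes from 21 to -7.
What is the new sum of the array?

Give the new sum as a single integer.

Answer: 72

Derivation:
Old value at index 4: 21
New value at index 4: -7
Delta = -7 - 21 = -28
New sum = old_sum + delta = 100 + (-28) = 72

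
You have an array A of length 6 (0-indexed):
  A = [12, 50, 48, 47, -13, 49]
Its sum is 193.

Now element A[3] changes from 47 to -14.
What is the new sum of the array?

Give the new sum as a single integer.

Old value at index 3: 47
New value at index 3: -14
Delta = -14 - 47 = -61
New sum = old_sum + delta = 193 + (-61) = 132

Answer: 132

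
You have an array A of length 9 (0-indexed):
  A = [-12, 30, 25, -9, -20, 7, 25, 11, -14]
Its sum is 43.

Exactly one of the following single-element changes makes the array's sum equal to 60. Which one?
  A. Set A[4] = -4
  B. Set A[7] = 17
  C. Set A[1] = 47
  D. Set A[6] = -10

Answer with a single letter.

Option A: A[4] -20->-4, delta=16, new_sum=43+(16)=59
Option B: A[7] 11->17, delta=6, new_sum=43+(6)=49
Option C: A[1] 30->47, delta=17, new_sum=43+(17)=60 <-- matches target
Option D: A[6] 25->-10, delta=-35, new_sum=43+(-35)=8

Answer: C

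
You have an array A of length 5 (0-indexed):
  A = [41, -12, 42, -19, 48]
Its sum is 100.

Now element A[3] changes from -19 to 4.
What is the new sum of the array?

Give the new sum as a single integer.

Answer: 123

Derivation:
Old value at index 3: -19
New value at index 3: 4
Delta = 4 - -19 = 23
New sum = old_sum + delta = 100 + (23) = 123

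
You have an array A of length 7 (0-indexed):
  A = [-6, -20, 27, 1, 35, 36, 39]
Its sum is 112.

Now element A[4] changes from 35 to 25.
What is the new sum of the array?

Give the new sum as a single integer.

Old value at index 4: 35
New value at index 4: 25
Delta = 25 - 35 = -10
New sum = old_sum + delta = 112 + (-10) = 102

Answer: 102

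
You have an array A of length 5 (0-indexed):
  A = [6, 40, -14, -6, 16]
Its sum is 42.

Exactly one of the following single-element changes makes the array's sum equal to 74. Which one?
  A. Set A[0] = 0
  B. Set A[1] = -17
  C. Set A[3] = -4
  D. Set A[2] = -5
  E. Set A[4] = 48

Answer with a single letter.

Answer: E

Derivation:
Option A: A[0] 6->0, delta=-6, new_sum=42+(-6)=36
Option B: A[1] 40->-17, delta=-57, new_sum=42+(-57)=-15
Option C: A[3] -6->-4, delta=2, new_sum=42+(2)=44
Option D: A[2] -14->-5, delta=9, new_sum=42+(9)=51
Option E: A[4] 16->48, delta=32, new_sum=42+(32)=74 <-- matches target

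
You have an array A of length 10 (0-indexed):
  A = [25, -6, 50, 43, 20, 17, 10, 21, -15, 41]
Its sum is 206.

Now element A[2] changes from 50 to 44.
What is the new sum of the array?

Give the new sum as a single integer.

Answer: 200

Derivation:
Old value at index 2: 50
New value at index 2: 44
Delta = 44 - 50 = -6
New sum = old_sum + delta = 206 + (-6) = 200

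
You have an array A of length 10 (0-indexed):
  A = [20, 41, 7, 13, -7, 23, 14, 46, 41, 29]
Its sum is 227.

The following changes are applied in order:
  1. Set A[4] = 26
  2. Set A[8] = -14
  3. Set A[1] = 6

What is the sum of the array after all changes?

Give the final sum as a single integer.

Answer: 170

Derivation:
Initial sum: 227
Change 1: A[4] -7 -> 26, delta = 33, sum = 260
Change 2: A[8] 41 -> -14, delta = -55, sum = 205
Change 3: A[1] 41 -> 6, delta = -35, sum = 170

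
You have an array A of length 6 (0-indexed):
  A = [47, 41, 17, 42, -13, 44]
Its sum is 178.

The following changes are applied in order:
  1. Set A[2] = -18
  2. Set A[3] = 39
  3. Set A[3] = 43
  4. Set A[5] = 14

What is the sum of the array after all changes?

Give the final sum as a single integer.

Initial sum: 178
Change 1: A[2] 17 -> -18, delta = -35, sum = 143
Change 2: A[3] 42 -> 39, delta = -3, sum = 140
Change 3: A[3] 39 -> 43, delta = 4, sum = 144
Change 4: A[5] 44 -> 14, delta = -30, sum = 114

Answer: 114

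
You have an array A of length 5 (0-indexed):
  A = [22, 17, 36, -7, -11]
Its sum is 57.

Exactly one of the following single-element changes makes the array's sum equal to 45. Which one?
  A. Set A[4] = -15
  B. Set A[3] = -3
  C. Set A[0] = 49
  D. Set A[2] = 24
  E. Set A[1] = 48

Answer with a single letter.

Option A: A[4] -11->-15, delta=-4, new_sum=57+(-4)=53
Option B: A[3] -7->-3, delta=4, new_sum=57+(4)=61
Option C: A[0] 22->49, delta=27, new_sum=57+(27)=84
Option D: A[2] 36->24, delta=-12, new_sum=57+(-12)=45 <-- matches target
Option E: A[1] 17->48, delta=31, new_sum=57+(31)=88

Answer: D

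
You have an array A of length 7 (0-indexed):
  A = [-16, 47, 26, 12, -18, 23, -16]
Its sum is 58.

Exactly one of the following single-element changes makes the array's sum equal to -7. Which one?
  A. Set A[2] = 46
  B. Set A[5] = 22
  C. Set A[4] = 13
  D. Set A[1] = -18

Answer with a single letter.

Option A: A[2] 26->46, delta=20, new_sum=58+(20)=78
Option B: A[5] 23->22, delta=-1, new_sum=58+(-1)=57
Option C: A[4] -18->13, delta=31, new_sum=58+(31)=89
Option D: A[1] 47->-18, delta=-65, new_sum=58+(-65)=-7 <-- matches target

Answer: D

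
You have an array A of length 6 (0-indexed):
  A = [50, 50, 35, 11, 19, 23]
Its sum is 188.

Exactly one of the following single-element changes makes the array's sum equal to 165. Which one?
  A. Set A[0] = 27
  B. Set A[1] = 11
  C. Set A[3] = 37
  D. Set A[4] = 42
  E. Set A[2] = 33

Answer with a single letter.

Answer: A

Derivation:
Option A: A[0] 50->27, delta=-23, new_sum=188+(-23)=165 <-- matches target
Option B: A[1] 50->11, delta=-39, new_sum=188+(-39)=149
Option C: A[3] 11->37, delta=26, new_sum=188+(26)=214
Option D: A[4] 19->42, delta=23, new_sum=188+(23)=211
Option E: A[2] 35->33, delta=-2, new_sum=188+(-2)=186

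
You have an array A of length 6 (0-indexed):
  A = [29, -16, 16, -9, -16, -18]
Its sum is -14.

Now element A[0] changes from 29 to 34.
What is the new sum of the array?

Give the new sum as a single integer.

Answer: -9

Derivation:
Old value at index 0: 29
New value at index 0: 34
Delta = 34 - 29 = 5
New sum = old_sum + delta = -14 + (5) = -9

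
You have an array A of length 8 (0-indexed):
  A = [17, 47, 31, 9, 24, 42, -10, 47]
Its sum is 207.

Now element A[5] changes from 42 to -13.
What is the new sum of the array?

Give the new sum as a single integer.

Old value at index 5: 42
New value at index 5: -13
Delta = -13 - 42 = -55
New sum = old_sum + delta = 207 + (-55) = 152

Answer: 152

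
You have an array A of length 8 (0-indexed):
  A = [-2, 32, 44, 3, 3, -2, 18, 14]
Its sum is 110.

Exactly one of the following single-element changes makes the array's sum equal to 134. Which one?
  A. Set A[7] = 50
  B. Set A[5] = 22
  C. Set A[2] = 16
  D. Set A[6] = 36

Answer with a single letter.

Answer: B

Derivation:
Option A: A[7] 14->50, delta=36, new_sum=110+(36)=146
Option B: A[5] -2->22, delta=24, new_sum=110+(24)=134 <-- matches target
Option C: A[2] 44->16, delta=-28, new_sum=110+(-28)=82
Option D: A[6] 18->36, delta=18, new_sum=110+(18)=128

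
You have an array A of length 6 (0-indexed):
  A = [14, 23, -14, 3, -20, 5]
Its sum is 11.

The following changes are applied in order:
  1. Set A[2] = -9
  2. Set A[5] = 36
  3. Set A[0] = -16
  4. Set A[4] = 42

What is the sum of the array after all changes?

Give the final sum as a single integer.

Answer: 79

Derivation:
Initial sum: 11
Change 1: A[2] -14 -> -9, delta = 5, sum = 16
Change 2: A[5] 5 -> 36, delta = 31, sum = 47
Change 3: A[0] 14 -> -16, delta = -30, sum = 17
Change 4: A[4] -20 -> 42, delta = 62, sum = 79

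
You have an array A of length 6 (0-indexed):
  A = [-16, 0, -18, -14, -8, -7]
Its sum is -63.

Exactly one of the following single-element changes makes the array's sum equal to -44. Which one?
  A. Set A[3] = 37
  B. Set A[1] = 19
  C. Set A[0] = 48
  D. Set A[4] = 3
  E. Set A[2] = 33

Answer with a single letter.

Answer: B

Derivation:
Option A: A[3] -14->37, delta=51, new_sum=-63+(51)=-12
Option B: A[1] 0->19, delta=19, new_sum=-63+(19)=-44 <-- matches target
Option C: A[0] -16->48, delta=64, new_sum=-63+(64)=1
Option D: A[4] -8->3, delta=11, new_sum=-63+(11)=-52
Option E: A[2] -18->33, delta=51, new_sum=-63+(51)=-12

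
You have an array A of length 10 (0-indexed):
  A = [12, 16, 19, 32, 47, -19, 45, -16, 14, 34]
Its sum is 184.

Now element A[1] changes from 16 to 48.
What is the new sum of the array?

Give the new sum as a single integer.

Answer: 216

Derivation:
Old value at index 1: 16
New value at index 1: 48
Delta = 48 - 16 = 32
New sum = old_sum + delta = 184 + (32) = 216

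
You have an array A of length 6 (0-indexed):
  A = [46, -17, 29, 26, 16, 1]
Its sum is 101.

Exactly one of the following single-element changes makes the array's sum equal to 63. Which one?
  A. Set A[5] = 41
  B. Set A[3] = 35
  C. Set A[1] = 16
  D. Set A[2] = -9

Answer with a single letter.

Option A: A[5] 1->41, delta=40, new_sum=101+(40)=141
Option B: A[3] 26->35, delta=9, new_sum=101+(9)=110
Option C: A[1] -17->16, delta=33, new_sum=101+(33)=134
Option D: A[2] 29->-9, delta=-38, new_sum=101+(-38)=63 <-- matches target

Answer: D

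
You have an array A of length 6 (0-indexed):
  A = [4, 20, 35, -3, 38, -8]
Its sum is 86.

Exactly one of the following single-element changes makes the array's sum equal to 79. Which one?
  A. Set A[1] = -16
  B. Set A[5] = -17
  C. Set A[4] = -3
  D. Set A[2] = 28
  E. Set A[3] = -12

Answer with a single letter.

Answer: D

Derivation:
Option A: A[1] 20->-16, delta=-36, new_sum=86+(-36)=50
Option B: A[5] -8->-17, delta=-9, new_sum=86+(-9)=77
Option C: A[4] 38->-3, delta=-41, new_sum=86+(-41)=45
Option D: A[2] 35->28, delta=-7, new_sum=86+(-7)=79 <-- matches target
Option E: A[3] -3->-12, delta=-9, new_sum=86+(-9)=77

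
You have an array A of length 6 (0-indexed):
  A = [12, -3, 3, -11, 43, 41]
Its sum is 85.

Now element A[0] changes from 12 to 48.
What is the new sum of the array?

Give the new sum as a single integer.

Answer: 121

Derivation:
Old value at index 0: 12
New value at index 0: 48
Delta = 48 - 12 = 36
New sum = old_sum + delta = 85 + (36) = 121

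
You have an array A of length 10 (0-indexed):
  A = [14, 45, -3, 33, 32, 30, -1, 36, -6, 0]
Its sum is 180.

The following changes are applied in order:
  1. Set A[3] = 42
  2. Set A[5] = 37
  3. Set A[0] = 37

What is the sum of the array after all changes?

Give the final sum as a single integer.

Initial sum: 180
Change 1: A[3] 33 -> 42, delta = 9, sum = 189
Change 2: A[5] 30 -> 37, delta = 7, sum = 196
Change 3: A[0] 14 -> 37, delta = 23, sum = 219

Answer: 219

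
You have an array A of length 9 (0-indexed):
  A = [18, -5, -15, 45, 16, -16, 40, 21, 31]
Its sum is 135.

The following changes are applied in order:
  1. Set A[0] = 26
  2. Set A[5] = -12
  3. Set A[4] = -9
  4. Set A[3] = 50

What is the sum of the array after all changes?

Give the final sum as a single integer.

Initial sum: 135
Change 1: A[0] 18 -> 26, delta = 8, sum = 143
Change 2: A[5] -16 -> -12, delta = 4, sum = 147
Change 3: A[4] 16 -> -9, delta = -25, sum = 122
Change 4: A[3] 45 -> 50, delta = 5, sum = 127

Answer: 127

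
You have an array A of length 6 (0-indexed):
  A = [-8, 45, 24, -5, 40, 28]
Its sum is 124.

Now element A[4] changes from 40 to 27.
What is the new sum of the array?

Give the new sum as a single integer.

Answer: 111

Derivation:
Old value at index 4: 40
New value at index 4: 27
Delta = 27 - 40 = -13
New sum = old_sum + delta = 124 + (-13) = 111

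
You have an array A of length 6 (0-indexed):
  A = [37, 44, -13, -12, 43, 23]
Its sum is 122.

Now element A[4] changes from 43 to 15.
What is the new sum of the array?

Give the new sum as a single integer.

Old value at index 4: 43
New value at index 4: 15
Delta = 15 - 43 = -28
New sum = old_sum + delta = 122 + (-28) = 94

Answer: 94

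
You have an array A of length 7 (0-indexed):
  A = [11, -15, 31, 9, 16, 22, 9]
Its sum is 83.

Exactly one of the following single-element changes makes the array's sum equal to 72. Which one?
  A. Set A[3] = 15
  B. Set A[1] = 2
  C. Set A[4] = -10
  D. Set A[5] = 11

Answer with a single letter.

Option A: A[3] 9->15, delta=6, new_sum=83+(6)=89
Option B: A[1] -15->2, delta=17, new_sum=83+(17)=100
Option C: A[4] 16->-10, delta=-26, new_sum=83+(-26)=57
Option D: A[5] 22->11, delta=-11, new_sum=83+(-11)=72 <-- matches target

Answer: D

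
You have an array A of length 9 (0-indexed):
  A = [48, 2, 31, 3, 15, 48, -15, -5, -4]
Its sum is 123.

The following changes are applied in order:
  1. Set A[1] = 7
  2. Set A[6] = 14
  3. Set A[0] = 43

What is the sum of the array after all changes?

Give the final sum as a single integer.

Answer: 152

Derivation:
Initial sum: 123
Change 1: A[1] 2 -> 7, delta = 5, sum = 128
Change 2: A[6] -15 -> 14, delta = 29, sum = 157
Change 3: A[0] 48 -> 43, delta = -5, sum = 152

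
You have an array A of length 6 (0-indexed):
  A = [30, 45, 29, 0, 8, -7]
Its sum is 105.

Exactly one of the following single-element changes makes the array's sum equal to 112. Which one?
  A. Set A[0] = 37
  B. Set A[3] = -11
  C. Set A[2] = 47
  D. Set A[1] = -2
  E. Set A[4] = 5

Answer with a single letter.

Answer: A

Derivation:
Option A: A[0] 30->37, delta=7, new_sum=105+(7)=112 <-- matches target
Option B: A[3] 0->-11, delta=-11, new_sum=105+(-11)=94
Option C: A[2] 29->47, delta=18, new_sum=105+(18)=123
Option D: A[1] 45->-2, delta=-47, new_sum=105+(-47)=58
Option E: A[4] 8->5, delta=-3, new_sum=105+(-3)=102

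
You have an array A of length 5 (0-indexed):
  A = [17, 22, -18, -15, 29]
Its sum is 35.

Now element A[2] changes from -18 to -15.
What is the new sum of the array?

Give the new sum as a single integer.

Old value at index 2: -18
New value at index 2: -15
Delta = -15 - -18 = 3
New sum = old_sum + delta = 35 + (3) = 38

Answer: 38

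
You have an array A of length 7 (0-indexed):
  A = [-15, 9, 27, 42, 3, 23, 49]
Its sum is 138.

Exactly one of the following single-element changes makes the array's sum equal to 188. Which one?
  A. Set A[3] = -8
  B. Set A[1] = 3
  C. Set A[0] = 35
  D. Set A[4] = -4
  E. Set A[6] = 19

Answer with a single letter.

Answer: C

Derivation:
Option A: A[3] 42->-8, delta=-50, new_sum=138+(-50)=88
Option B: A[1] 9->3, delta=-6, new_sum=138+(-6)=132
Option C: A[0] -15->35, delta=50, new_sum=138+(50)=188 <-- matches target
Option D: A[4] 3->-4, delta=-7, new_sum=138+(-7)=131
Option E: A[6] 49->19, delta=-30, new_sum=138+(-30)=108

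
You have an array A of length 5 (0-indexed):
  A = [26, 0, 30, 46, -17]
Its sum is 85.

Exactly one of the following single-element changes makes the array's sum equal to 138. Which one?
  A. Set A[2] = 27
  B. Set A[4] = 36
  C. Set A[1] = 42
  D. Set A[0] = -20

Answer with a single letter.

Answer: B

Derivation:
Option A: A[2] 30->27, delta=-3, new_sum=85+(-3)=82
Option B: A[4] -17->36, delta=53, new_sum=85+(53)=138 <-- matches target
Option C: A[1] 0->42, delta=42, new_sum=85+(42)=127
Option D: A[0] 26->-20, delta=-46, new_sum=85+(-46)=39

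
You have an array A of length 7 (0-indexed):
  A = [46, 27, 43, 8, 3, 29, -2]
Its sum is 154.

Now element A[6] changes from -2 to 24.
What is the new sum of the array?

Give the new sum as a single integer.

Old value at index 6: -2
New value at index 6: 24
Delta = 24 - -2 = 26
New sum = old_sum + delta = 154 + (26) = 180

Answer: 180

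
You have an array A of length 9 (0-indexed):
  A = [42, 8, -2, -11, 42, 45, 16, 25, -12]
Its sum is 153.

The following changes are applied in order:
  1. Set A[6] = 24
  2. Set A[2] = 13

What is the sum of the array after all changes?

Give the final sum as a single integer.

Answer: 176

Derivation:
Initial sum: 153
Change 1: A[6] 16 -> 24, delta = 8, sum = 161
Change 2: A[2] -2 -> 13, delta = 15, sum = 176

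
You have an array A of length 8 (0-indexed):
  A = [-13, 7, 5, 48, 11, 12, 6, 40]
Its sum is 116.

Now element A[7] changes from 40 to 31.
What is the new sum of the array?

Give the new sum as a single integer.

Old value at index 7: 40
New value at index 7: 31
Delta = 31 - 40 = -9
New sum = old_sum + delta = 116 + (-9) = 107

Answer: 107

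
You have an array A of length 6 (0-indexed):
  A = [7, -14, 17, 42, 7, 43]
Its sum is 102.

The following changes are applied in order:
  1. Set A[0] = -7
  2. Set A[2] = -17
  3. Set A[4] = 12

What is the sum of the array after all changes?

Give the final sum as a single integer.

Answer: 59

Derivation:
Initial sum: 102
Change 1: A[0] 7 -> -7, delta = -14, sum = 88
Change 2: A[2] 17 -> -17, delta = -34, sum = 54
Change 3: A[4] 7 -> 12, delta = 5, sum = 59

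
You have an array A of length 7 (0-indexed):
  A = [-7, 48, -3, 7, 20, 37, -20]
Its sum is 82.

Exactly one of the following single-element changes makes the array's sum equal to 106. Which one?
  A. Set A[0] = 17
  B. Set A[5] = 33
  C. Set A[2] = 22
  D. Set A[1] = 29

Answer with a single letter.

Option A: A[0] -7->17, delta=24, new_sum=82+(24)=106 <-- matches target
Option B: A[5] 37->33, delta=-4, new_sum=82+(-4)=78
Option C: A[2] -3->22, delta=25, new_sum=82+(25)=107
Option D: A[1] 48->29, delta=-19, new_sum=82+(-19)=63

Answer: A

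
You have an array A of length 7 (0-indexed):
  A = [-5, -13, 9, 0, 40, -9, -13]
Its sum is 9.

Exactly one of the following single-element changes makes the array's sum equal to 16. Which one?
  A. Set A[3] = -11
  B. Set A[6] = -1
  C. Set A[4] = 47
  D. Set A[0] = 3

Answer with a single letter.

Answer: C

Derivation:
Option A: A[3] 0->-11, delta=-11, new_sum=9+(-11)=-2
Option B: A[6] -13->-1, delta=12, new_sum=9+(12)=21
Option C: A[4] 40->47, delta=7, new_sum=9+(7)=16 <-- matches target
Option D: A[0] -5->3, delta=8, new_sum=9+(8)=17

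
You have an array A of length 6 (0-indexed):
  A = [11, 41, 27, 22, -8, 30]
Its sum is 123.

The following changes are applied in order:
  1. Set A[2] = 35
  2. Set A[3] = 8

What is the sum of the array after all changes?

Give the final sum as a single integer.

Answer: 117

Derivation:
Initial sum: 123
Change 1: A[2] 27 -> 35, delta = 8, sum = 131
Change 2: A[3] 22 -> 8, delta = -14, sum = 117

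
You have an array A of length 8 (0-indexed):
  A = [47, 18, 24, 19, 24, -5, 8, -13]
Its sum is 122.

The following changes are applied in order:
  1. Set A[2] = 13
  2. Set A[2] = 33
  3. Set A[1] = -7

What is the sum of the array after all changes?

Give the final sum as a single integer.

Initial sum: 122
Change 1: A[2] 24 -> 13, delta = -11, sum = 111
Change 2: A[2] 13 -> 33, delta = 20, sum = 131
Change 3: A[1] 18 -> -7, delta = -25, sum = 106

Answer: 106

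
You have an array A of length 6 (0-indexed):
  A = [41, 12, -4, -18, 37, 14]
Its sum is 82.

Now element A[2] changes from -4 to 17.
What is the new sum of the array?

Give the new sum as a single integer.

Answer: 103

Derivation:
Old value at index 2: -4
New value at index 2: 17
Delta = 17 - -4 = 21
New sum = old_sum + delta = 82 + (21) = 103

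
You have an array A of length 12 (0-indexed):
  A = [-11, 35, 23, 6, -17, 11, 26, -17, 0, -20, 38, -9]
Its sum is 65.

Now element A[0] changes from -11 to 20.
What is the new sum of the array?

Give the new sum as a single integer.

Answer: 96

Derivation:
Old value at index 0: -11
New value at index 0: 20
Delta = 20 - -11 = 31
New sum = old_sum + delta = 65 + (31) = 96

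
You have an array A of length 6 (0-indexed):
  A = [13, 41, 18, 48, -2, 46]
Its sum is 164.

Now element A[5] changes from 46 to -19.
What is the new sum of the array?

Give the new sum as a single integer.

Old value at index 5: 46
New value at index 5: -19
Delta = -19 - 46 = -65
New sum = old_sum + delta = 164 + (-65) = 99

Answer: 99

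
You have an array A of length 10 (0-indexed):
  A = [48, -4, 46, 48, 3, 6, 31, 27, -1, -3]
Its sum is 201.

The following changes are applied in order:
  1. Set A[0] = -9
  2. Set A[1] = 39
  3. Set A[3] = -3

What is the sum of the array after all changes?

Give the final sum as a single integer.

Initial sum: 201
Change 1: A[0] 48 -> -9, delta = -57, sum = 144
Change 2: A[1] -4 -> 39, delta = 43, sum = 187
Change 3: A[3] 48 -> -3, delta = -51, sum = 136

Answer: 136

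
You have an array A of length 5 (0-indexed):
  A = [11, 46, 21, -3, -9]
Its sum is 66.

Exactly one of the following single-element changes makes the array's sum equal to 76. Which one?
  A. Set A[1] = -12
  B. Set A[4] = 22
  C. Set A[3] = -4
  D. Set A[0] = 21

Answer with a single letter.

Option A: A[1] 46->-12, delta=-58, new_sum=66+(-58)=8
Option B: A[4] -9->22, delta=31, new_sum=66+(31)=97
Option C: A[3] -3->-4, delta=-1, new_sum=66+(-1)=65
Option D: A[0] 11->21, delta=10, new_sum=66+(10)=76 <-- matches target

Answer: D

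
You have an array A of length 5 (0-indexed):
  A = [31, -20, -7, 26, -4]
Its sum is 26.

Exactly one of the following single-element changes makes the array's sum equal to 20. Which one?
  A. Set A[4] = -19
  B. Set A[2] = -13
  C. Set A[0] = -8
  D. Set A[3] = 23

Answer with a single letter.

Answer: B

Derivation:
Option A: A[4] -4->-19, delta=-15, new_sum=26+(-15)=11
Option B: A[2] -7->-13, delta=-6, new_sum=26+(-6)=20 <-- matches target
Option C: A[0] 31->-8, delta=-39, new_sum=26+(-39)=-13
Option D: A[3] 26->23, delta=-3, new_sum=26+(-3)=23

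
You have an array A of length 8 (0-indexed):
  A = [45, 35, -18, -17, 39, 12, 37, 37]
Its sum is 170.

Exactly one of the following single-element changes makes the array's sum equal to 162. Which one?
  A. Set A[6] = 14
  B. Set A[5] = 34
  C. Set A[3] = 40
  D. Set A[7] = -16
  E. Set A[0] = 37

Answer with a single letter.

Option A: A[6] 37->14, delta=-23, new_sum=170+(-23)=147
Option B: A[5] 12->34, delta=22, new_sum=170+(22)=192
Option C: A[3] -17->40, delta=57, new_sum=170+(57)=227
Option D: A[7] 37->-16, delta=-53, new_sum=170+(-53)=117
Option E: A[0] 45->37, delta=-8, new_sum=170+(-8)=162 <-- matches target

Answer: E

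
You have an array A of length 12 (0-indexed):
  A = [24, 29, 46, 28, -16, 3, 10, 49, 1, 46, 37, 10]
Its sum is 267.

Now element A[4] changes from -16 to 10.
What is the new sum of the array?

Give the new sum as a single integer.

Old value at index 4: -16
New value at index 4: 10
Delta = 10 - -16 = 26
New sum = old_sum + delta = 267 + (26) = 293

Answer: 293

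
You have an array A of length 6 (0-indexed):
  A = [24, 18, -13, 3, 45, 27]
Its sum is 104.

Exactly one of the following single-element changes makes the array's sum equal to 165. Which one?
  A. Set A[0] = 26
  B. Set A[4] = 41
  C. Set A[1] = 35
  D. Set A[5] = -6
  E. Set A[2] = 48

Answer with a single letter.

Option A: A[0] 24->26, delta=2, new_sum=104+(2)=106
Option B: A[4] 45->41, delta=-4, new_sum=104+(-4)=100
Option C: A[1] 18->35, delta=17, new_sum=104+(17)=121
Option D: A[5] 27->-6, delta=-33, new_sum=104+(-33)=71
Option E: A[2] -13->48, delta=61, new_sum=104+(61)=165 <-- matches target

Answer: E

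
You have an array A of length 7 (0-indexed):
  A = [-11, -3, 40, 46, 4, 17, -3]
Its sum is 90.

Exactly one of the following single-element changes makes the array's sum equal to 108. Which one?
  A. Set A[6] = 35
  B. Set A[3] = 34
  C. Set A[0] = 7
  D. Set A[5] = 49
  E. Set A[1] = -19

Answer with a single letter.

Answer: C

Derivation:
Option A: A[6] -3->35, delta=38, new_sum=90+(38)=128
Option B: A[3] 46->34, delta=-12, new_sum=90+(-12)=78
Option C: A[0] -11->7, delta=18, new_sum=90+(18)=108 <-- matches target
Option D: A[5] 17->49, delta=32, new_sum=90+(32)=122
Option E: A[1] -3->-19, delta=-16, new_sum=90+(-16)=74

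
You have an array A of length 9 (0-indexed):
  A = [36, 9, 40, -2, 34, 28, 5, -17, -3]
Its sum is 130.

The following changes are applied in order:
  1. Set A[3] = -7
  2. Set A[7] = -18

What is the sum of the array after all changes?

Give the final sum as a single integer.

Initial sum: 130
Change 1: A[3] -2 -> -7, delta = -5, sum = 125
Change 2: A[7] -17 -> -18, delta = -1, sum = 124

Answer: 124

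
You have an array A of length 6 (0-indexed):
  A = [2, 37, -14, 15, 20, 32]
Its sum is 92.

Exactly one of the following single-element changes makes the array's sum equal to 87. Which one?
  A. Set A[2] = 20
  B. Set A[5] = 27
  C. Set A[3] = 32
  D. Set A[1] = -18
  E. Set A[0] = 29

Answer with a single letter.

Option A: A[2] -14->20, delta=34, new_sum=92+(34)=126
Option B: A[5] 32->27, delta=-5, new_sum=92+(-5)=87 <-- matches target
Option C: A[3] 15->32, delta=17, new_sum=92+(17)=109
Option D: A[1] 37->-18, delta=-55, new_sum=92+(-55)=37
Option E: A[0] 2->29, delta=27, new_sum=92+(27)=119

Answer: B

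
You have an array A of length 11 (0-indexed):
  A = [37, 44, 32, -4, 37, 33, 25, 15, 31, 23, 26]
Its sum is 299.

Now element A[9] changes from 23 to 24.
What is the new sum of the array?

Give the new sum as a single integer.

Old value at index 9: 23
New value at index 9: 24
Delta = 24 - 23 = 1
New sum = old_sum + delta = 299 + (1) = 300

Answer: 300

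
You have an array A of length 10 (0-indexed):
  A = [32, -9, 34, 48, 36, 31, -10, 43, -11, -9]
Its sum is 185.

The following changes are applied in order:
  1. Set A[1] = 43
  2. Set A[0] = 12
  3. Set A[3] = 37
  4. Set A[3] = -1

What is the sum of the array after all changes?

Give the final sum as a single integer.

Answer: 168

Derivation:
Initial sum: 185
Change 1: A[1] -9 -> 43, delta = 52, sum = 237
Change 2: A[0] 32 -> 12, delta = -20, sum = 217
Change 3: A[3] 48 -> 37, delta = -11, sum = 206
Change 4: A[3] 37 -> -1, delta = -38, sum = 168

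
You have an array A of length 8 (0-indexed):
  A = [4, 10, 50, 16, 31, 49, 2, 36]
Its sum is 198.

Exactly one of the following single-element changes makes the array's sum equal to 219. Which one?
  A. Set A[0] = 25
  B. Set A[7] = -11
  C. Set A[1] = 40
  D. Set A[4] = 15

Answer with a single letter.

Option A: A[0] 4->25, delta=21, new_sum=198+(21)=219 <-- matches target
Option B: A[7] 36->-11, delta=-47, new_sum=198+(-47)=151
Option C: A[1] 10->40, delta=30, new_sum=198+(30)=228
Option D: A[4] 31->15, delta=-16, new_sum=198+(-16)=182

Answer: A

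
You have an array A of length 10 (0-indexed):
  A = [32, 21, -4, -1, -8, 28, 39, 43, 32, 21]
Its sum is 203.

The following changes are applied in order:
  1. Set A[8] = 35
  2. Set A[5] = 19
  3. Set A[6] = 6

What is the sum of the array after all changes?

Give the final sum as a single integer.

Initial sum: 203
Change 1: A[8] 32 -> 35, delta = 3, sum = 206
Change 2: A[5] 28 -> 19, delta = -9, sum = 197
Change 3: A[6] 39 -> 6, delta = -33, sum = 164

Answer: 164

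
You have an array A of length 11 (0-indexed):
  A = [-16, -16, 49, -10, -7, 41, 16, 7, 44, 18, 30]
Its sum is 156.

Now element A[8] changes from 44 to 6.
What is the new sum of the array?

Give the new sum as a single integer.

Answer: 118

Derivation:
Old value at index 8: 44
New value at index 8: 6
Delta = 6 - 44 = -38
New sum = old_sum + delta = 156 + (-38) = 118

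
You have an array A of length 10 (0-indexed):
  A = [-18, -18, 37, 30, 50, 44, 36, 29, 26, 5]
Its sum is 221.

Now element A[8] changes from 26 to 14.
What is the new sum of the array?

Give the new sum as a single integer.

Answer: 209

Derivation:
Old value at index 8: 26
New value at index 8: 14
Delta = 14 - 26 = -12
New sum = old_sum + delta = 221 + (-12) = 209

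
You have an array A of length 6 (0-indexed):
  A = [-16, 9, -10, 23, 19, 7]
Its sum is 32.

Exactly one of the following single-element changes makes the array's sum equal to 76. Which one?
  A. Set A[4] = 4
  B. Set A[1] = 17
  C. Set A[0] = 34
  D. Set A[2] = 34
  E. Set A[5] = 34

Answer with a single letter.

Answer: D

Derivation:
Option A: A[4] 19->4, delta=-15, new_sum=32+(-15)=17
Option B: A[1] 9->17, delta=8, new_sum=32+(8)=40
Option C: A[0] -16->34, delta=50, new_sum=32+(50)=82
Option D: A[2] -10->34, delta=44, new_sum=32+(44)=76 <-- matches target
Option E: A[5] 7->34, delta=27, new_sum=32+(27)=59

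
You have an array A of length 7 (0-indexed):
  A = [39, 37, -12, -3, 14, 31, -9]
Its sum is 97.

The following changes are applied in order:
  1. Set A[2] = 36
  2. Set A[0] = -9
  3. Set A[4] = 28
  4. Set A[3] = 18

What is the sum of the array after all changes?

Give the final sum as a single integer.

Answer: 132

Derivation:
Initial sum: 97
Change 1: A[2] -12 -> 36, delta = 48, sum = 145
Change 2: A[0] 39 -> -9, delta = -48, sum = 97
Change 3: A[4] 14 -> 28, delta = 14, sum = 111
Change 4: A[3] -3 -> 18, delta = 21, sum = 132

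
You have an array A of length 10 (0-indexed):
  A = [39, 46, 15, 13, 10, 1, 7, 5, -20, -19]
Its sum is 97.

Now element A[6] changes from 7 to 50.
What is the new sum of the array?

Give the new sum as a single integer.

Old value at index 6: 7
New value at index 6: 50
Delta = 50 - 7 = 43
New sum = old_sum + delta = 97 + (43) = 140

Answer: 140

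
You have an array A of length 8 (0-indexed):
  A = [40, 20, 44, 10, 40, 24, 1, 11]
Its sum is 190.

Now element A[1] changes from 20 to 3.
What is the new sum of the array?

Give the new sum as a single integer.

Old value at index 1: 20
New value at index 1: 3
Delta = 3 - 20 = -17
New sum = old_sum + delta = 190 + (-17) = 173

Answer: 173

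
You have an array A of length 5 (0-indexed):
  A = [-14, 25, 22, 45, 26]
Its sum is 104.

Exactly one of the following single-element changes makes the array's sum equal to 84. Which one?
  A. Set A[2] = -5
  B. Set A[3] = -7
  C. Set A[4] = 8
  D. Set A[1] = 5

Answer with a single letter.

Option A: A[2] 22->-5, delta=-27, new_sum=104+(-27)=77
Option B: A[3] 45->-7, delta=-52, new_sum=104+(-52)=52
Option C: A[4] 26->8, delta=-18, new_sum=104+(-18)=86
Option D: A[1] 25->5, delta=-20, new_sum=104+(-20)=84 <-- matches target

Answer: D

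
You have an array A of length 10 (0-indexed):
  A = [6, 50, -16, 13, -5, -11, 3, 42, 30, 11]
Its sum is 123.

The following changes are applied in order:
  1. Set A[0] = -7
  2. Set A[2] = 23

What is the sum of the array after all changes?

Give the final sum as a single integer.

Initial sum: 123
Change 1: A[0] 6 -> -7, delta = -13, sum = 110
Change 2: A[2] -16 -> 23, delta = 39, sum = 149

Answer: 149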